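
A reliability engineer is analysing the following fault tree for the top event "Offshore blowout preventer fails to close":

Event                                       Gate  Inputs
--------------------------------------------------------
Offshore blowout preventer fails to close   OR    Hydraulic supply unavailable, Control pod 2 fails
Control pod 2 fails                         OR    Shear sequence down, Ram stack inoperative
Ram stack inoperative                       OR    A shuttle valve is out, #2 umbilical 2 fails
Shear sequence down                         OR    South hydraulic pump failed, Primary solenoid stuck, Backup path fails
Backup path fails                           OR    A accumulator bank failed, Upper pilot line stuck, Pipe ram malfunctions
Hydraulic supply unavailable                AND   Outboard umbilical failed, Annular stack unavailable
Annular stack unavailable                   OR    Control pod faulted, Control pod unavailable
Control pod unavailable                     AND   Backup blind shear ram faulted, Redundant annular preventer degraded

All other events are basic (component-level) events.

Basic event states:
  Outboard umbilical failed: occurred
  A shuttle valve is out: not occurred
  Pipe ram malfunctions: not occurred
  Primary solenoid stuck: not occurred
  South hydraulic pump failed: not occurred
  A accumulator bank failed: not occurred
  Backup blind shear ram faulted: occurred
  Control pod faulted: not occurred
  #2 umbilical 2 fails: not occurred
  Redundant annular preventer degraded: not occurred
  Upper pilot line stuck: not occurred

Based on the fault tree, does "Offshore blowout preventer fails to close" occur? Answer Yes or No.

Control pod unavailable [AND]: Backup blind shear ram faulted=occurs, Redundant annular preventer degraded=not → not all inputs occur → does not occur.
Annular stack unavailable [OR]: Control pod faulted=not, Control pod unavailable=not → no input occurs → does not occur.
Hydraulic supply unavailable [AND]: Outboard umbilical failed=occurs, Annular stack unavailable=not → not all inputs occur → does not occur.
Backup path fails [OR]: A accumulator bank failed=not, Upper pilot line stuck=not, Pipe ram malfunctions=not → no input occurs → does not occur.
Shear sequence down [OR]: South hydraulic pump failed=not, Primary solenoid stuck=not, Backup path fails=not → no input occurs → does not occur.
Ram stack inoperative [OR]: A shuttle valve is out=not, #2 umbilical 2 fails=not → no input occurs → does not occur.
Control pod 2 fails [OR]: Shear sequence down=not, Ram stack inoperative=not → no input occurs → does not occur.
Offshore blowout preventer fails to close [OR]: Hydraulic supply unavailable=not, Control pod 2 fails=not → no input occurs → does not occur.

No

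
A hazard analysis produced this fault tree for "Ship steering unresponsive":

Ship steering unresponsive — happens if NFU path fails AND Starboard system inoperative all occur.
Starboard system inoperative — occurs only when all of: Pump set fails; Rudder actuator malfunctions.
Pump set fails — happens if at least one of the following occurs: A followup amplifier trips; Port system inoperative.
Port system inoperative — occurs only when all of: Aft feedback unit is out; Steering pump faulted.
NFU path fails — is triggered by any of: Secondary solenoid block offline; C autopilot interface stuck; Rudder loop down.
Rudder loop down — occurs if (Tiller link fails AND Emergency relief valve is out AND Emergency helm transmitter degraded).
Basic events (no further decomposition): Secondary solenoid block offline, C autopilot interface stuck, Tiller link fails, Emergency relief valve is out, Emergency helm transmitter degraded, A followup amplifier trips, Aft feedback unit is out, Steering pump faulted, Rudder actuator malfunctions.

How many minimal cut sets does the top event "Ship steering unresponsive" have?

Rudder loop down [AND]: one cut set from each child combined → 1 × 1 × 1 = 1 cut set(s).
NFU path fails [OR]: union of children's cut sets → 3 cut set(s).
Port system inoperative [AND]: one cut set from each child combined → 1 × 1 = 1 cut set(s).
Pump set fails [OR]: union of children's cut sets → 2 cut set(s).
Starboard system inoperative [AND]: one cut set from each child combined → 2 × 1 = 2 cut set(s).
Ship steering unresponsive [AND]: one cut set from each child combined → 3 × 2 = 6 cut set(s).
Minimal cut sets: {A followup amplifier trips, Rudder actuator malfunctions, Secondary solenoid block offline}; {Aft feedback unit is out, Rudder actuator malfunctions, Secondary solenoid block offline, Steering pump faulted}; {A followup amplifier trips, C autopilot interface stuck, Rudder actuator malfunctions}; {Aft feedback unit is out, C autopilot interface stuck, Rudder actuator malfunctions, Steering pump faulted}; {A followup amplifier trips, Emergency helm transmitter degraded, Emergency relief valve is out, Rudder actuator malfunctions, Tiller link fails}; {Aft feedback unit is out, Emergency helm transmitter degraded, Emergency relief valve is out, Rudder actuator malfunctions, Steering pump faulted, Tiller link fails}.

6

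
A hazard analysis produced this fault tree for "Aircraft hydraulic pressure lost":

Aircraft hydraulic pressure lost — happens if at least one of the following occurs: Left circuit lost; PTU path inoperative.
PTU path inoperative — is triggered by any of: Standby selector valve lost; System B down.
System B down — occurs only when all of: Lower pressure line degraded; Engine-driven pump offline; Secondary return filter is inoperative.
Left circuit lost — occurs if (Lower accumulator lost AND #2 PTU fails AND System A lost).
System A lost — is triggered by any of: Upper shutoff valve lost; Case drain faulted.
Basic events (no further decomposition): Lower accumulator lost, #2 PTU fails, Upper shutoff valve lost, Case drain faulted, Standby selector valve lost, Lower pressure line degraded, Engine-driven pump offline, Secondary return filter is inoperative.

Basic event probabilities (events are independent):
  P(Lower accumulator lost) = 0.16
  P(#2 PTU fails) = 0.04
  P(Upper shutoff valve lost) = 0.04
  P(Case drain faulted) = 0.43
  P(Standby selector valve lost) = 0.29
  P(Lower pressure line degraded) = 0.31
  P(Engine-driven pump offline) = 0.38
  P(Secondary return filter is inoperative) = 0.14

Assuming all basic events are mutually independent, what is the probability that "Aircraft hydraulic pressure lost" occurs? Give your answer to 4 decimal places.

P(System A lost) [OR] = 1 − (1−0.04) × (1−0.43) = 0.452800
P(Left circuit lost) [AND] = 0.16 × 0.04 × 0.452800 = 0.002898
P(System B down) [AND] = 0.31 × 0.38 × 0.14 = 0.016492
P(PTU path inoperative) [OR] = 1 − (1−0.29) × (1−0.016492) = 0.301709
P(Aircraft hydraulic pressure lost) [OR] = 1 − (1−0.002898) × (1−0.301709) = 0.303733
Rounded to 4 decimal places: P(Aircraft hydraulic pressure lost) ≈ 0.3037.

0.3037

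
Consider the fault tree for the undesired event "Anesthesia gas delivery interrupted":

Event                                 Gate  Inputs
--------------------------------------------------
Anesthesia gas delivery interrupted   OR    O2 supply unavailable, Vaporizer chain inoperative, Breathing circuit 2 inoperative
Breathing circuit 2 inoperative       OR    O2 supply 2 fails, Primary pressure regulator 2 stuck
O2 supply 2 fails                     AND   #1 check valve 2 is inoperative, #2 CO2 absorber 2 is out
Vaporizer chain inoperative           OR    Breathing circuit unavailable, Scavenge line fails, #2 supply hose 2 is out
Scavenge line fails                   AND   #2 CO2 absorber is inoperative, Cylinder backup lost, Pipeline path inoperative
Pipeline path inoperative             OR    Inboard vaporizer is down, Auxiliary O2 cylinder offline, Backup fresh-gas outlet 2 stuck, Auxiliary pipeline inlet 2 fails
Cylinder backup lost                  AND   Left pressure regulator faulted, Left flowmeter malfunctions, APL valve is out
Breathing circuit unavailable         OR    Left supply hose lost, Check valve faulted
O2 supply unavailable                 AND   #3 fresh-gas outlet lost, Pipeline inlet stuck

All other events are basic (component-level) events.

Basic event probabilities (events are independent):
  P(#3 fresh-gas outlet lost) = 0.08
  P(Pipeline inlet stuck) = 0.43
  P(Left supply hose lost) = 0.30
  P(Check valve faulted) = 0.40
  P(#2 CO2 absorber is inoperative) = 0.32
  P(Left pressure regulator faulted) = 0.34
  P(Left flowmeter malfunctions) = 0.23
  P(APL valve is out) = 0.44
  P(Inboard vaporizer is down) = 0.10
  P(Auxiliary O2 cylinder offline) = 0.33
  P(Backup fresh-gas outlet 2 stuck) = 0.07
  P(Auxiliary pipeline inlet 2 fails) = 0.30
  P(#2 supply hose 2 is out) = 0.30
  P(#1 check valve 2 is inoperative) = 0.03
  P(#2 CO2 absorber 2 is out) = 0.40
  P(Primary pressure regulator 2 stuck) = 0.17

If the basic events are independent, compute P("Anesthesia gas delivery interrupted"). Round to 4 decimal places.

0.7688

P(O2 supply unavailable) [AND] = 0.08 × 0.43 = 0.034400
P(Breathing circuit unavailable) [OR] = 1 − (1−0.30) × (1−0.40) = 0.580000
P(Cylinder backup lost) [AND] = 0.34 × 0.23 × 0.44 = 0.034408
P(Pipeline path inoperative) [OR] = 1 − (1−0.10) × (1−0.33) × (1−0.07) × (1−0.30) = 0.607447
P(Scavenge line fails) [AND] = 0.32 × 0.034408 × 0.607447 = 0.006688
P(Vaporizer chain inoperative) [OR] = 1 − (1−0.580000) × (1−0.006688) × (1−0.30) = 0.707966
P(O2 supply 2 fails) [AND] = 0.03 × 0.40 = 0.012000
P(Breathing circuit 2 inoperative) [OR] = 1 − (1−0.012000) × (1−0.17) = 0.179960
P(Anesthesia gas delivery interrupted) [OR] = 1 − (1−0.034400) × (1−0.707966) × (1−0.179960) = 0.768759
Rounded to 4 decimal places: P(Anesthesia gas delivery interrupted) ≈ 0.7688.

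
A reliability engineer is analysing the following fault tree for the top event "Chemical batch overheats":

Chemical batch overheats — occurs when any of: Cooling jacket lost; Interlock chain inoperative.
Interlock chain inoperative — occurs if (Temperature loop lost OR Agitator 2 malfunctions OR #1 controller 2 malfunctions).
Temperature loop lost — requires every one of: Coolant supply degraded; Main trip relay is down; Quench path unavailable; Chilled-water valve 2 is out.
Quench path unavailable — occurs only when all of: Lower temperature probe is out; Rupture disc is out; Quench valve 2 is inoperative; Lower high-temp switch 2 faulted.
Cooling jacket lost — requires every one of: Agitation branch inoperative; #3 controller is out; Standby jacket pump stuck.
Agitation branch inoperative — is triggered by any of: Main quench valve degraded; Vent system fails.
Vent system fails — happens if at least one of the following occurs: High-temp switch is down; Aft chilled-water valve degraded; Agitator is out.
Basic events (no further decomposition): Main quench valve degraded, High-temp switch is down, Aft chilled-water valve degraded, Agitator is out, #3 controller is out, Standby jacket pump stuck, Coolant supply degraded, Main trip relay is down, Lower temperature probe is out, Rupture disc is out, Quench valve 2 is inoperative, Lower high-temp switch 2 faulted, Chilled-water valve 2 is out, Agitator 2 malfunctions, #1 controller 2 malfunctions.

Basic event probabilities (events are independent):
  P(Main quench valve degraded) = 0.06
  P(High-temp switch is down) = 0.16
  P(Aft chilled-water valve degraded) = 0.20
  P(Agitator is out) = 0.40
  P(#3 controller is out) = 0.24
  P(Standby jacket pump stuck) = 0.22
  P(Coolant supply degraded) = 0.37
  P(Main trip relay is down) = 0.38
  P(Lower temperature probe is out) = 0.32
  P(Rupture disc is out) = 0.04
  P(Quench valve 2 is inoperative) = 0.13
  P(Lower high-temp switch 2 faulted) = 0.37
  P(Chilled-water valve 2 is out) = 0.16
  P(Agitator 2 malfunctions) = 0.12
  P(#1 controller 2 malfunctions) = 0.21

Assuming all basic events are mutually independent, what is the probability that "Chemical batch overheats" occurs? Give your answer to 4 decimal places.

0.3276

P(Vent system fails) [OR] = 1 − (1−0.16) × (1−0.20) × (1−0.40) = 0.596800
P(Agitation branch inoperative) [OR] = 1 − (1−0.06) × (1−0.596800) = 0.620992
P(Cooling jacket lost) [AND] = 0.620992 × 0.24 × 0.22 = 0.032788
P(Quench path unavailable) [AND] = 0.32 × 0.04 × 0.13 × 0.37 = 0.000616
P(Temperature loop lost) [AND] = 0.37 × 0.38 × 0.000616 × 0.16 = 0.000014
P(Interlock chain inoperative) [OR] = 1 − (1−0.000014) × (1−0.12) × (1−0.21) = 0.304810
P(Chemical batch overheats) [OR] = 1 − (1−0.032788) × (1−0.304810) = 0.327604
Rounded to 4 decimal places: P(Chemical batch overheats) ≈ 0.3276.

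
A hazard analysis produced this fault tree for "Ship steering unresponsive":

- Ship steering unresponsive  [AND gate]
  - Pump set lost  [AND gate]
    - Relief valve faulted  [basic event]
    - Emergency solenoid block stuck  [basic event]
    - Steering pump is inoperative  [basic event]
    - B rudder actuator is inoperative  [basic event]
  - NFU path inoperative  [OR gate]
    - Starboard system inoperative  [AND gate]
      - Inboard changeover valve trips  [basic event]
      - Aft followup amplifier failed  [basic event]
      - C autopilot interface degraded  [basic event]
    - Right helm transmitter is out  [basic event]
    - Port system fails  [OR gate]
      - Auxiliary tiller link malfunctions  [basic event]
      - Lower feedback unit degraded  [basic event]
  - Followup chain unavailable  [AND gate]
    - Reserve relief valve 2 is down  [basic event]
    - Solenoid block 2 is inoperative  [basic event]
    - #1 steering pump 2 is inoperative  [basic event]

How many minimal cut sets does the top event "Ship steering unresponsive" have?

Pump set lost [AND]: one cut set from each child combined → 1 × 1 × 1 × 1 = 1 cut set(s).
Starboard system inoperative [AND]: one cut set from each child combined → 1 × 1 × 1 = 1 cut set(s).
Port system fails [OR]: union of children's cut sets → 2 cut set(s).
NFU path inoperative [OR]: union of children's cut sets → 4 cut set(s).
Followup chain unavailable [AND]: one cut set from each child combined → 1 × 1 × 1 = 1 cut set(s).
Ship steering unresponsive [AND]: one cut set from each child combined → 1 × 4 × 1 = 4 cut set(s).
Minimal cut sets: {#1 steering pump 2 is inoperative, Aft followup amplifier failed, B rudder actuator is inoperative, C autopilot interface degraded, Emergency solenoid block stuck, Inboard changeover valve trips, Relief valve faulted, Reserve relief valve 2 is down, Solenoid block 2 is inoperative, Steering pump is inoperative}; {#1 steering pump 2 is inoperative, B rudder actuator is inoperative, Emergency solenoid block stuck, Relief valve faulted, Reserve relief valve 2 is down, Right helm transmitter is out, Solenoid block 2 is inoperative, Steering pump is inoperative}; {#1 steering pump 2 is inoperative, Auxiliary tiller link malfunctions, B rudder actuator is inoperative, Emergency solenoid block stuck, Relief valve faulted, Reserve relief valve 2 is down, Solenoid block 2 is inoperative, Steering pump is inoperative}; {#1 steering pump 2 is inoperative, B rudder actuator is inoperative, Emergency solenoid block stuck, Lower feedback unit degraded, Relief valve faulted, Reserve relief valve 2 is down, Solenoid block 2 is inoperative, Steering pump is inoperative}.

4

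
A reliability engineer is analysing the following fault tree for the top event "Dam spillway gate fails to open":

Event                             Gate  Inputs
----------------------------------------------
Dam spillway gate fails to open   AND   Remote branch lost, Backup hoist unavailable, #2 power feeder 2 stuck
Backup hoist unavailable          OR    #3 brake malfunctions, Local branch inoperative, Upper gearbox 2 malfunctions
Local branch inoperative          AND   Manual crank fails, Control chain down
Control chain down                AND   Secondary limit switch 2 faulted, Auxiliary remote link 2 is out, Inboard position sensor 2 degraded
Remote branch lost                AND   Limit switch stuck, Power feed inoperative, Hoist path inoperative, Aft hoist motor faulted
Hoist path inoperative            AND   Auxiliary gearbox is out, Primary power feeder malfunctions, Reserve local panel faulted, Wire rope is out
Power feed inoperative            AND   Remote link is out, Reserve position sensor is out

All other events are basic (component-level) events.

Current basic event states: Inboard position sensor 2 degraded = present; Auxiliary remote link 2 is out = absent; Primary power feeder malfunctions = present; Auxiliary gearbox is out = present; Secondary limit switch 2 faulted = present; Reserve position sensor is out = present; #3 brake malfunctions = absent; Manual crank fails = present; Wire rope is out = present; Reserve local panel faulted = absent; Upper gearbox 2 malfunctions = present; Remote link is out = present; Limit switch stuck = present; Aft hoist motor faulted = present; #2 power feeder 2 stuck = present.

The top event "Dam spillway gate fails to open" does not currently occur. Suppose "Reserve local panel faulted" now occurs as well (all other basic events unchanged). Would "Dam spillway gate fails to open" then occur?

Yes

Counterfactual: set "Reserve local panel faulted" to occurred.
Power feed inoperative [AND]: Remote link is out=occurs, Reserve position sensor is out=occurs → all inputs occur → occurs.
Hoist path inoperative [AND]: Auxiliary gearbox is out=occurs, Primary power feeder malfunctions=occurs, Reserve local panel faulted=occurs, Wire rope is out=occurs → all inputs occur → occurs.
Remote branch lost [AND]: Limit switch stuck=occurs, Power feed inoperative=occurs, Hoist path inoperative=occurs, Aft hoist motor faulted=occurs → all inputs occur → occurs.
Control chain down [AND]: Secondary limit switch 2 faulted=occurs, Auxiliary remote link 2 is out=not, Inboard position sensor 2 degraded=occurs → not all inputs occur → does not occur.
Local branch inoperative [AND]: Manual crank fails=occurs, Control chain down=not → not all inputs occur → does not occur.
Backup hoist unavailable [OR]: #3 brake malfunctions=not, Local branch inoperative=not, Upper gearbox 2 malfunctions=occurs → at least one input occurs → occurs.
Dam spillway gate fails to open [AND]: Remote branch lost=occurs, Backup hoist unavailable=occurs, #2 power feeder 2 stuck=occurs → all inputs occur → occurs.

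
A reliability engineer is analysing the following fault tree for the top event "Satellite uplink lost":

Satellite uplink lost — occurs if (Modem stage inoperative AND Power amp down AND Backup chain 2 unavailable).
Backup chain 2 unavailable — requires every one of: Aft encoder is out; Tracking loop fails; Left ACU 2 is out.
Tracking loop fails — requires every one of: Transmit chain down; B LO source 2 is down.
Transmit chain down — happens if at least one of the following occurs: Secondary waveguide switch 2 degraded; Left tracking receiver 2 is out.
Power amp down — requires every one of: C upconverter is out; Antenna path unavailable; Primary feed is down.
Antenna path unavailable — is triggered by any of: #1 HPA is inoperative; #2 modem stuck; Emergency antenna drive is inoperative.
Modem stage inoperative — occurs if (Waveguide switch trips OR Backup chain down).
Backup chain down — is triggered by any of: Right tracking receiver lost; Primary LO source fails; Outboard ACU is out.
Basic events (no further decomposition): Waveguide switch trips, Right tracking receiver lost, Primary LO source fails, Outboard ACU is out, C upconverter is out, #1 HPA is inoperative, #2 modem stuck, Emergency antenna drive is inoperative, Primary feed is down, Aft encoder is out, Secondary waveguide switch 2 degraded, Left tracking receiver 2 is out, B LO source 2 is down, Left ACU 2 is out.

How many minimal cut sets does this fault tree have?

24

Backup chain down [OR]: union of children's cut sets → 3 cut set(s).
Modem stage inoperative [OR]: union of children's cut sets → 4 cut set(s).
Antenna path unavailable [OR]: union of children's cut sets → 3 cut set(s).
Power amp down [AND]: one cut set from each child combined → 1 × 3 × 1 = 3 cut set(s).
Transmit chain down [OR]: union of children's cut sets → 2 cut set(s).
Tracking loop fails [AND]: one cut set from each child combined → 2 × 1 = 2 cut set(s).
Backup chain 2 unavailable [AND]: one cut set from each child combined → 1 × 2 × 1 = 2 cut set(s).
Satellite uplink lost [AND]: one cut set from each child combined → 4 × 3 × 2 = 24 cut set(s).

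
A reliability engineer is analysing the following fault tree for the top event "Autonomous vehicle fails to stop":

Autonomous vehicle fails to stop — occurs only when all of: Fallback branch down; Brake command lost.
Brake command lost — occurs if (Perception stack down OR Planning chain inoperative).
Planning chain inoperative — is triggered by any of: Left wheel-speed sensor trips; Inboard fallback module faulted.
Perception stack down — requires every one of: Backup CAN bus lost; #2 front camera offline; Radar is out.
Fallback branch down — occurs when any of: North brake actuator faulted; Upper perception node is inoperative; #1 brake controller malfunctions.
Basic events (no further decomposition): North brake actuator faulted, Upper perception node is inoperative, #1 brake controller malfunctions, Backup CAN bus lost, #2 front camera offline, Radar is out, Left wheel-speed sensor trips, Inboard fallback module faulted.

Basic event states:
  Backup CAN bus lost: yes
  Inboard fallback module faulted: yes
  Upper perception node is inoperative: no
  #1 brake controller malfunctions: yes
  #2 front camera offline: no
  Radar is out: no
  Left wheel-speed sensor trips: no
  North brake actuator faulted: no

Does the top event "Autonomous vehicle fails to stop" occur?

Fallback branch down [OR]: North brake actuator faulted=not, Upper perception node is inoperative=not, #1 brake controller malfunctions=occurs → at least one input occurs → occurs.
Perception stack down [AND]: Backup CAN bus lost=occurs, #2 front camera offline=not, Radar is out=not → not all inputs occur → does not occur.
Planning chain inoperative [OR]: Left wheel-speed sensor trips=not, Inboard fallback module faulted=occurs → at least one input occurs → occurs.
Brake command lost [OR]: Perception stack down=not, Planning chain inoperative=occurs → at least one input occurs → occurs.
Autonomous vehicle fails to stop [AND]: Fallback branch down=occurs, Brake command lost=occurs → all inputs occur → occurs.

Yes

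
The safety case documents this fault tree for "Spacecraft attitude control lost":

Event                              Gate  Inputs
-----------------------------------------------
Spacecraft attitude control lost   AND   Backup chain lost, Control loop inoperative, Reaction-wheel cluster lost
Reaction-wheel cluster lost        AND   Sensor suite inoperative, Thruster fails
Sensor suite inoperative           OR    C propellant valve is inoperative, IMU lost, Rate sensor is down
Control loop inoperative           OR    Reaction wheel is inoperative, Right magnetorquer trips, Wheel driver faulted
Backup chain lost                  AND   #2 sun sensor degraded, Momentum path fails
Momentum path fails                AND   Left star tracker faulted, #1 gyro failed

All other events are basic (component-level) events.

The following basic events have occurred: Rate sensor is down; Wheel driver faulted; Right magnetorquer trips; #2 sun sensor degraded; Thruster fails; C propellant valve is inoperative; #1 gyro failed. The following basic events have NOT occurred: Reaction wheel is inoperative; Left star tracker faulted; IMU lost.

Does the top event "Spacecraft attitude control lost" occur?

Momentum path fails [AND]: Left star tracker faulted=not, #1 gyro failed=occurs → not all inputs occur → does not occur.
Backup chain lost [AND]: #2 sun sensor degraded=occurs, Momentum path fails=not → not all inputs occur → does not occur.
Control loop inoperative [OR]: Reaction wheel is inoperative=not, Right magnetorquer trips=occurs, Wheel driver faulted=occurs → at least one input occurs → occurs.
Sensor suite inoperative [OR]: C propellant valve is inoperative=occurs, IMU lost=not, Rate sensor is down=occurs → at least one input occurs → occurs.
Reaction-wheel cluster lost [AND]: Sensor suite inoperative=occurs, Thruster fails=occurs → all inputs occur → occurs.
Spacecraft attitude control lost [AND]: Backup chain lost=not, Control loop inoperative=occurs, Reaction-wheel cluster lost=occurs → not all inputs occur → does not occur.

No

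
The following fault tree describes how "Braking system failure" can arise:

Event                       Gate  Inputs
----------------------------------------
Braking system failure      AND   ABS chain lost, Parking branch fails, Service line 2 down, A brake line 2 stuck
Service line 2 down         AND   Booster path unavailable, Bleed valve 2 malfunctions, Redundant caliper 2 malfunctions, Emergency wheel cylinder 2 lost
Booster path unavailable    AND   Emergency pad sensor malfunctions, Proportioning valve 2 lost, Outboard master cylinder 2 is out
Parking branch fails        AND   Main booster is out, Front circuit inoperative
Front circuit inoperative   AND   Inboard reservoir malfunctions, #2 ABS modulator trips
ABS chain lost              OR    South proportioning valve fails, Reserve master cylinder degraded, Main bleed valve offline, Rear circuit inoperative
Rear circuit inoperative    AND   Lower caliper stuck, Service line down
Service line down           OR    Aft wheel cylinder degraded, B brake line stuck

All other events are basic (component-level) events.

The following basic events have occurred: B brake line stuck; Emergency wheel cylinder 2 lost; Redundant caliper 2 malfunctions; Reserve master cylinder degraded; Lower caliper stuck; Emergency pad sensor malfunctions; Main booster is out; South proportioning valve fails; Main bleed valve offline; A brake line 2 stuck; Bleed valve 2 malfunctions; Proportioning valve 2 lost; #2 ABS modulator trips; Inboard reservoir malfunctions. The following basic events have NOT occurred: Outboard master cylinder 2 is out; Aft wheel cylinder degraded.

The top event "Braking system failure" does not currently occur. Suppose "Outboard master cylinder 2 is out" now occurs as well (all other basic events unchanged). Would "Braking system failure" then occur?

Yes

Counterfactual: set "Outboard master cylinder 2 is out" to occurred.
Service line down [OR]: Aft wheel cylinder degraded=not, B brake line stuck=occurs → at least one input occurs → occurs.
Rear circuit inoperative [AND]: Lower caliper stuck=occurs, Service line down=occurs → all inputs occur → occurs.
ABS chain lost [OR]: South proportioning valve fails=occurs, Reserve master cylinder degraded=occurs, Main bleed valve offline=occurs, Rear circuit inoperative=occurs → at least one input occurs → occurs.
Front circuit inoperative [AND]: Inboard reservoir malfunctions=occurs, #2 ABS modulator trips=occurs → all inputs occur → occurs.
Parking branch fails [AND]: Main booster is out=occurs, Front circuit inoperative=occurs → all inputs occur → occurs.
Booster path unavailable [AND]: Emergency pad sensor malfunctions=occurs, Proportioning valve 2 lost=occurs, Outboard master cylinder 2 is out=occurs → all inputs occur → occurs.
Service line 2 down [AND]: Booster path unavailable=occurs, Bleed valve 2 malfunctions=occurs, Redundant caliper 2 malfunctions=occurs, Emergency wheel cylinder 2 lost=occurs → all inputs occur → occurs.
Braking system failure [AND]: ABS chain lost=occurs, Parking branch fails=occurs, Service line 2 down=occurs, A brake line 2 stuck=occurs → all inputs occur → occurs.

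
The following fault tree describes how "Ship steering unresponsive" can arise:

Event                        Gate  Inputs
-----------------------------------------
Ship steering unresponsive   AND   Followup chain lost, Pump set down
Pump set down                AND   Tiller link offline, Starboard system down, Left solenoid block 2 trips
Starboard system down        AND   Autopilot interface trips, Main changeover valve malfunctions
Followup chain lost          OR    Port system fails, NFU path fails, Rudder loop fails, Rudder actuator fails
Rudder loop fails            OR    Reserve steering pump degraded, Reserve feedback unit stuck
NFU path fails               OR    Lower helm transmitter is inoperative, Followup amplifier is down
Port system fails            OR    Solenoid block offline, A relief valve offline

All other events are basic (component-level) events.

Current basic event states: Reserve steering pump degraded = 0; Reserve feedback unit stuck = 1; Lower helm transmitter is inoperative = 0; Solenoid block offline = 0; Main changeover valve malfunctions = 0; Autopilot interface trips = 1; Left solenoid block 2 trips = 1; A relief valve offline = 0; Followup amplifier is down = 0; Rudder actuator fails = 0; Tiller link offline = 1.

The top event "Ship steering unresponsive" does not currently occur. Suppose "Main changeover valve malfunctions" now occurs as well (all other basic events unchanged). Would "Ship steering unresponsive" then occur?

Yes

Counterfactual: set "Main changeover valve malfunctions" to occurred.
Port system fails [OR]: Solenoid block offline=not, A relief valve offline=not → no input occurs → does not occur.
NFU path fails [OR]: Lower helm transmitter is inoperative=not, Followup amplifier is down=not → no input occurs → does not occur.
Rudder loop fails [OR]: Reserve steering pump degraded=not, Reserve feedback unit stuck=occurs → at least one input occurs → occurs.
Followup chain lost [OR]: Port system fails=not, NFU path fails=not, Rudder loop fails=occurs, Rudder actuator fails=not → at least one input occurs → occurs.
Starboard system down [AND]: Autopilot interface trips=occurs, Main changeover valve malfunctions=occurs → all inputs occur → occurs.
Pump set down [AND]: Tiller link offline=occurs, Starboard system down=occurs, Left solenoid block 2 trips=occurs → all inputs occur → occurs.
Ship steering unresponsive [AND]: Followup chain lost=occurs, Pump set down=occurs → all inputs occur → occurs.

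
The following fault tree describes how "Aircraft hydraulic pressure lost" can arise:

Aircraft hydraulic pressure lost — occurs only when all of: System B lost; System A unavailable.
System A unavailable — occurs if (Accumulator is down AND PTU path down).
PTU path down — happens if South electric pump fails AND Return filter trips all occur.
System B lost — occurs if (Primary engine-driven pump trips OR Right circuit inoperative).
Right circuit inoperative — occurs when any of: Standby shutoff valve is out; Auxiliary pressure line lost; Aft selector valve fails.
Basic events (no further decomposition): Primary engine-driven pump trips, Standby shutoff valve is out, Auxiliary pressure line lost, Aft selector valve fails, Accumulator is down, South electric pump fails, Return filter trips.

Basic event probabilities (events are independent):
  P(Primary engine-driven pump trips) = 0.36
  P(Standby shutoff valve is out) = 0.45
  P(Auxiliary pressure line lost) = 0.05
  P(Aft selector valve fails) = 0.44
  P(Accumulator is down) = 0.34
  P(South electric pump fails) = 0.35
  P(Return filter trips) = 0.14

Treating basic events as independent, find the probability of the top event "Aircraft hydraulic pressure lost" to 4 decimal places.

0.0135

P(Right circuit inoperative) [OR] = 1 − (1−0.45) × (1−0.05) × (1−0.44) = 0.707400
P(System B lost) [OR] = 1 − (1−0.36) × (1−0.707400) = 0.812736
P(PTU path down) [AND] = 0.35 × 0.14 = 0.049000
P(System A unavailable) [AND] = 0.34 × 0.049000 = 0.016660
P(Aircraft hydraulic pressure lost) [AND] = 0.812736 × 0.016660 = 0.013540
Rounded to 4 decimal places: P(Aircraft hydraulic pressure lost) ≈ 0.0135.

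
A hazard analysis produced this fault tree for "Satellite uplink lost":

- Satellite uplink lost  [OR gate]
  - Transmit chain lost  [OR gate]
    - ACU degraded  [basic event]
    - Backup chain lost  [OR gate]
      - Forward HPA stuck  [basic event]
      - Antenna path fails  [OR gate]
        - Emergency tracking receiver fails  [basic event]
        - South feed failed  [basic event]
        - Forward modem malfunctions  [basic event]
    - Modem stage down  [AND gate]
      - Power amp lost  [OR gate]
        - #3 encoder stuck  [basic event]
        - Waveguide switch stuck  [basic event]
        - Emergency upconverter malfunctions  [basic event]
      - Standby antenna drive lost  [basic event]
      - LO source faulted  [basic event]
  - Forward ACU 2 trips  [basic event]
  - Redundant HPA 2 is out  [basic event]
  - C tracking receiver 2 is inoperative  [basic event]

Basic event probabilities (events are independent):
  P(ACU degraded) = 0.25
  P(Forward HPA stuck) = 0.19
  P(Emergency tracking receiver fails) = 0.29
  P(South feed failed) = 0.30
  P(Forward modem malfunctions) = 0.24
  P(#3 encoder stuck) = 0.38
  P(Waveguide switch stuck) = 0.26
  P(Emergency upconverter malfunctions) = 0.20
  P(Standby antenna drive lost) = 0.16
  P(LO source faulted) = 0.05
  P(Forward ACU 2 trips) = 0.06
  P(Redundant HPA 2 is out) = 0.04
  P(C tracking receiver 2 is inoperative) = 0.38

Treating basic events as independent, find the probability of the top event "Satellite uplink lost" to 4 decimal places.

P(Antenna path fails) [OR] = 1 − (1−0.29) × (1−0.30) × (1−0.24) = 0.622280
P(Backup chain lost) [OR] = 1 − (1−0.19) × (1−0.622280) = 0.694047
P(Power amp lost) [OR] = 1 − (1−0.38) × (1−0.26) × (1−0.20) = 0.632960
P(Modem stage down) [AND] = 0.632960 × 0.16 × 0.05 = 0.005064
P(Transmit chain lost) [OR] = 1 − (1−0.25) × (1−0.694047) × (1−0.005064) = 0.771697
P(Satellite uplink lost) [OR] = 1 − (1−0.771697) × (1−0.06) × (1−0.04) × (1−0.38) = 0.872267
Rounded to 4 decimal places: P(Satellite uplink lost) ≈ 0.8723.

0.8723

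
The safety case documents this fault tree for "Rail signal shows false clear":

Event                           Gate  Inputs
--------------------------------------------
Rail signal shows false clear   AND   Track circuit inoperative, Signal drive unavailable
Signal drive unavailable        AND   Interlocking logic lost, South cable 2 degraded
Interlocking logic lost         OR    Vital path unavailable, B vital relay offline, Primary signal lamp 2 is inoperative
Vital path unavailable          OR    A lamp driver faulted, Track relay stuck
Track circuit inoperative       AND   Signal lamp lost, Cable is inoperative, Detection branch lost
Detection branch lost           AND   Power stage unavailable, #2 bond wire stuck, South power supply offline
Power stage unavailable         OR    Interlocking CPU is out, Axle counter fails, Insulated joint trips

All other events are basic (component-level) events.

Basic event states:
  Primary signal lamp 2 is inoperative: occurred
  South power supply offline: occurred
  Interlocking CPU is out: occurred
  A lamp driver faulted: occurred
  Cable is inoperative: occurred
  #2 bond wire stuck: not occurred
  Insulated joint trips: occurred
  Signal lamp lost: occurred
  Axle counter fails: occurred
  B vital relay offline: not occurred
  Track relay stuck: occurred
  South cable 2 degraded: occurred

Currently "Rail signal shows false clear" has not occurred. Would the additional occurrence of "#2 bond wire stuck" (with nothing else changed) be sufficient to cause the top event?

Counterfactual: set "#2 bond wire stuck" to occurred.
Power stage unavailable [OR]: Interlocking CPU is out=occurs, Axle counter fails=occurs, Insulated joint trips=occurs → at least one input occurs → occurs.
Detection branch lost [AND]: Power stage unavailable=occurs, #2 bond wire stuck=occurs, South power supply offline=occurs → all inputs occur → occurs.
Track circuit inoperative [AND]: Signal lamp lost=occurs, Cable is inoperative=occurs, Detection branch lost=occurs → all inputs occur → occurs.
Vital path unavailable [OR]: A lamp driver faulted=occurs, Track relay stuck=occurs → at least one input occurs → occurs.
Interlocking logic lost [OR]: Vital path unavailable=occurs, B vital relay offline=not, Primary signal lamp 2 is inoperative=occurs → at least one input occurs → occurs.
Signal drive unavailable [AND]: Interlocking logic lost=occurs, South cable 2 degraded=occurs → all inputs occur → occurs.
Rail signal shows false clear [AND]: Track circuit inoperative=occurs, Signal drive unavailable=occurs → all inputs occur → occurs.

Yes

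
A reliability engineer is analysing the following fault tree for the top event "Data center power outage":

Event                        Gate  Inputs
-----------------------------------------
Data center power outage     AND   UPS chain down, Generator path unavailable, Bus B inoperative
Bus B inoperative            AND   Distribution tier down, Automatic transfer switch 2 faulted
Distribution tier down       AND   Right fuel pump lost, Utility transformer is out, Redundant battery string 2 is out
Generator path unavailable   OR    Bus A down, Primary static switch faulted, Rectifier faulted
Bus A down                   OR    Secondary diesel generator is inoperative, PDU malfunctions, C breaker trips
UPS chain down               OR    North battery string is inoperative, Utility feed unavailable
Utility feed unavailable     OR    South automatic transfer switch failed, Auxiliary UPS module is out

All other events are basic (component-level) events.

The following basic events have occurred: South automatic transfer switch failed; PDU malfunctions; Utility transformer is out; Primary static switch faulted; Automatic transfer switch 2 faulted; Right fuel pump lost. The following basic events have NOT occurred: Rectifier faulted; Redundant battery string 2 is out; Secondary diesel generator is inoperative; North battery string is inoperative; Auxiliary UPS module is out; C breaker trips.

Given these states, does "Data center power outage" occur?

Utility feed unavailable [OR]: South automatic transfer switch failed=occurs, Auxiliary UPS module is out=not → at least one input occurs → occurs.
UPS chain down [OR]: North battery string is inoperative=not, Utility feed unavailable=occurs → at least one input occurs → occurs.
Bus A down [OR]: Secondary diesel generator is inoperative=not, PDU malfunctions=occurs, C breaker trips=not → at least one input occurs → occurs.
Generator path unavailable [OR]: Bus A down=occurs, Primary static switch faulted=occurs, Rectifier faulted=not → at least one input occurs → occurs.
Distribution tier down [AND]: Right fuel pump lost=occurs, Utility transformer is out=occurs, Redundant battery string 2 is out=not → not all inputs occur → does not occur.
Bus B inoperative [AND]: Distribution tier down=not, Automatic transfer switch 2 faulted=occurs → not all inputs occur → does not occur.
Data center power outage [AND]: UPS chain down=occurs, Generator path unavailable=occurs, Bus B inoperative=not → not all inputs occur → does not occur.

No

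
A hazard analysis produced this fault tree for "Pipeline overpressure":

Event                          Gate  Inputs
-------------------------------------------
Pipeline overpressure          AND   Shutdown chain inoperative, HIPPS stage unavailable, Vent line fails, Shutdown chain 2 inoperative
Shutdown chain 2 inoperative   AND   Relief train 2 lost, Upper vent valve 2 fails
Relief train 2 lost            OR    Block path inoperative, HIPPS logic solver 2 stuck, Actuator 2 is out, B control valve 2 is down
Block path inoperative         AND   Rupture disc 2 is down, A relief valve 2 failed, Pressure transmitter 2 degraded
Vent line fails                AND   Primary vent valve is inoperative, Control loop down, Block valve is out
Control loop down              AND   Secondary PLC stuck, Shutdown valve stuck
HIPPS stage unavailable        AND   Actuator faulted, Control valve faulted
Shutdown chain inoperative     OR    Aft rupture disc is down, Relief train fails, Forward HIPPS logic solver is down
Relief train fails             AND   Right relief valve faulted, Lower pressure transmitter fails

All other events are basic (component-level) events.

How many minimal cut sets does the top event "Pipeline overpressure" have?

12

Relief train fails [AND]: one cut set from each child combined → 1 × 1 = 1 cut set(s).
Shutdown chain inoperative [OR]: union of children's cut sets → 3 cut set(s).
HIPPS stage unavailable [AND]: one cut set from each child combined → 1 × 1 = 1 cut set(s).
Control loop down [AND]: one cut set from each child combined → 1 × 1 = 1 cut set(s).
Vent line fails [AND]: one cut set from each child combined → 1 × 1 × 1 = 1 cut set(s).
Block path inoperative [AND]: one cut set from each child combined → 1 × 1 × 1 = 1 cut set(s).
Relief train 2 lost [OR]: union of children's cut sets → 4 cut set(s).
Shutdown chain 2 inoperative [AND]: one cut set from each child combined → 4 × 1 = 4 cut set(s).
Pipeline overpressure [AND]: one cut set from each child combined → 3 × 1 × 1 × 4 = 12 cut set(s).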